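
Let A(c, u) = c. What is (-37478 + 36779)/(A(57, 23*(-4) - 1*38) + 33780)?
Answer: -233/11279 ≈ -0.020658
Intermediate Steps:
(-37478 + 36779)/(A(57, 23*(-4) - 1*38) + 33780) = (-37478 + 36779)/(57 + 33780) = -699/33837 = -699*1/33837 = -233/11279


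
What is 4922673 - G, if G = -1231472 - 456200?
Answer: 6610345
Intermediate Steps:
G = -1687672
4922673 - G = 4922673 - 1*(-1687672) = 4922673 + 1687672 = 6610345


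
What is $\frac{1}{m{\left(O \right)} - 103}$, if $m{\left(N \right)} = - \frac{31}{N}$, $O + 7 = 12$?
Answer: $- \frac{5}{546} \approx -0.0091575$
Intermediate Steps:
$O = 5$ ($O = -7 + 12 = 5$)
$\frac{1}{m{\left(O \right)} - 103} = \frac{1}{- \frac{31}{5} - 103} = \frac{1}{- \frac{546}{5}} = - \frac{5}{546}$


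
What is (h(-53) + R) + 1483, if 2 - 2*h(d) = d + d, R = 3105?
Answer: 4642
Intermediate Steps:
h(d) = 1 - d (h(d) = 1 - (d + d)/2 = 1 - d)
(h(-53) + R) + 1483 = ((1 - 1*(-53)) + 3105) + 1483 = ((1 + 53) + 3105) + 1483 = (54 + 3105) + 1483 = 3159 + 1483 = 4642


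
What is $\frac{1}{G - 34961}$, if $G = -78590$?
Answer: $- \frac{1}{113551} \approx -8.8066 \cdot 10^{-6}$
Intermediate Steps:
$\frac{1}{G - 34961} = \frac{1}{-78590 - 34961} = \frac{1}{-113551} = - \frac{1}{113551}$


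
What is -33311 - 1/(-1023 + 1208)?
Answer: -6162536/185 ≈ -33311.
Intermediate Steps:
-33311 - 1/(-1023 + 1208) = -33311 - 1/185 = -6162536/185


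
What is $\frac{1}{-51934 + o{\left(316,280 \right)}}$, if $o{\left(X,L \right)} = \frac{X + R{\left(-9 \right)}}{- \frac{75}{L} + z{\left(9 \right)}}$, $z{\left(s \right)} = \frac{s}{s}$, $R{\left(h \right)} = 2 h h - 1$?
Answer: $- \frac{41}{2102582} \approx -1.95 \cdot 10^{-5}$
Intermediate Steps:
$R{\left(h \right)} = -1 + 2 h^{2}$ ($R{\left(h \right)} = 2 h^{2} - 1 = -1 + 2 h^{2}$)
$z{\left(s \right)} = 1$
$o{\left(X,L \right)} = \frac{161 + X}{1 - \frac{75}{L}}$ ($o{\left(X,L \right)} = \frac{X - \left(1 - 2 \left(-9\right)^{2}\right)}{- \frac{75}{L} + 1} = \frac{X + \left(-1 + 2 \cdot 81\right)}{1 - \frac{75}{L}} = \frac{X + \left(-1 + 162\right)}{1 - \frac{75}{L}} = \frac{X + 161}{1 - \frac{75}{L}} = \frac{161 + X}{1 - \frac{75}{L}}$)
$\frac{1}{-51934 + o{\left(316,280 \right)}} = \frac{1}{-51934 + \frac{280 \left(161 + 316\right)}{-75 + 280}} = \frac{1}{-51934 + 280 \cdot \frac{1}{205} \cdot 477} = \frac{1}{-51934 + \frac{26712}{41}} = \frac{1}{- \frac{2102582}{41}} = - \frac{41}{2102582}$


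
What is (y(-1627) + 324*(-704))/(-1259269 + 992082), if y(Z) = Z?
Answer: 229723/267187 ≈ 0.85978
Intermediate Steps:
(y(-1627) + 324*(-704))/(-1259269 + 992082) = (-1627 + 324*(-704))/(-1259269 + 992082) = (-1627 - 228096)/(-267187) = -229723*(-1/267187) = 229723/267187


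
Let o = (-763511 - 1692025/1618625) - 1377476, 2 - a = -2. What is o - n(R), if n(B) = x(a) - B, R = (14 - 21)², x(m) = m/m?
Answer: -138615163236/64745 ≈ -2.1409e+6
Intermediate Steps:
a = 4 (a = 2 - 1*(-2) = 2 + 2 = 4)
x(m) = 1
R = 49 (R = (-7)² = 49)
n(B) = 1 - B
o = -138618270996/64745 (o = (-763511 - 1692025*1/1618625) - 1377476 = (-763511 - 67681/64745) - 1377476 = -49433587376/64745 - 1377476 = -138618270996/64745 ≈ -2.1410e+6)
o - n(R) = -138618270996/64745 - (1 - 1*49) = -138618270996/64745 - (1 - 49) = -138618270996/64745 - 1*(-48) = -138618270996/64745 + 48 = -138615163236/64745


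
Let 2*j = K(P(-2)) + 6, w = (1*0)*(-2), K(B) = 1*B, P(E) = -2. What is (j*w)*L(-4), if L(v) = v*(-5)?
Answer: 0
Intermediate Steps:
K(B) = B
L(v) = -5*v
w = 0 (w = 0*(-2) = 0)
j = 2 (j = (-2 + 6)/2 = (1/2)*4 = 2)
(j*w)*L(-4) = (2*0)*(-5*(-4)) = 0*20 = 0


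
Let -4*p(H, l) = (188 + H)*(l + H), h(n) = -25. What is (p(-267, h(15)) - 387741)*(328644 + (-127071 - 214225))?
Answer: 4978663216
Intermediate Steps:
p(H, l) = -(188 + H)*(H + l)/4 (p(H, l) = -(188 + H)*(l + H)/4 = -(188 + H)*(H + l)/4)
(p(-267, h(15)) - 387741)*(328644 + (-127071 - 214225)) = ((-47*(-267) - 47*(-25) - ¼*(-267)² - ¼*(-267)*(-25)) - 387741)*(328644 + (-127071 - 214225)) = ((12549 + 1175 - ¼*71289 - 6675/4) - 387741)*(328644 - 341296) = ((12549 + 1175 - 71289/4 - 6675/4) - 387741)*(-12652) = (-5767 - 387741)*(-12652) = -393508*(-12652) = 4978663216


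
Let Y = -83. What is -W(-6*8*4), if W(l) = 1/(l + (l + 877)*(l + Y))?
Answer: 1/188567 ≈ 5.3032e-6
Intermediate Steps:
W(l) = 1/(l + (-83 + l)*(877 + l)) (W(l) = 1/(l + (l + 877)*(l - 83)) = 1/(l + (877 + l)*(-83 + l)) = 1/(l + (-83 + l)*(877 + l)))
-W(-6*8*4) = -1/(-72791 + (-6*8*4)² + 795*(-6*8*4)) = -1/(-72791 + (-48*4)² + 795*(-48*4)) = -1/(-72791 + (-192)² + 795*(-192)) = -1/(-72791 + 36864 - 152640) = -1/(-188567) = -1*(-1/188567) = 1/188567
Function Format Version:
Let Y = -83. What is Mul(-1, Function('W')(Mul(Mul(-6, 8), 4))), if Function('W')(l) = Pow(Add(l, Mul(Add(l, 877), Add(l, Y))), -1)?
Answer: Rational(1, 188567) ≈ 5.3032e-6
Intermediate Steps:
Function('W')(l) = Pow(Add(l, Mul(Add(-83, l), Add(877, l))), -1) (Function('W')(l) = Pow(Add(l, Mul(Add(l, 877), Add(l, -83))), -1) = Pow(Add(l, Mul(Add(877, l), Add(-83, l))), -1) = Pow(Add(l, Mul(Add(-83, l), Add(877, l))), -1))
Mul(-1, Function('W')(Mul(Mul(-6, 8), 4))) = Mul(-1, Pow(Add(-72791, Pow(Mul(Mul(-6, 8), 4), 2), Mul(795, Mul(Mul(-6, 8), 4))), -1)) = Mul(-1, Pow(Add(-72791, Pow(Mul(-48, 4), 2), Mul(795, Mul(-48, 4))), -1)) = Mul(-1, Pow(Add(-72791, Pow(-192, 2), Mul(795, -192)), -1)) = Mul(-1, Pow(Add(-72791, 36864, -152640), -1)) = Mul(-1, Pow(-188567, -1)) = Mul(-1, Rational(-1, 188567)) = Rational(1, 188567)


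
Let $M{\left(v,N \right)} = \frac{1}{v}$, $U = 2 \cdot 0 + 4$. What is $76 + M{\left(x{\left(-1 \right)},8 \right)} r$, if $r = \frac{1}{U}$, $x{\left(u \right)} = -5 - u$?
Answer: $\frac{1215}{16} \approx 75.938$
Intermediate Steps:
$U = 4$ ($U = 0 + 4 = 4$)
$r = \frac{1}{4} \approx 0.25$
$76 + M{\left(x{\left(-1 \right)},8 \right)} r = 76 + \frac{1}{-5 - -1} \cdot \frac{1}{4} = 76 + \frac{1}{-5 + 1} \cdot \frac{1}{4} = 76 + \frac{1}{-4} \cdot \frac{1}{4} = 76 - \frac{1}{16} = \frac{1215}{16}$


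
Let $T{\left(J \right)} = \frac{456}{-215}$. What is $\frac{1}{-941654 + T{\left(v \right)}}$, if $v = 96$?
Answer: $- \frac{215}{202456066} \approx -1.062 \cdot 10^{-6}$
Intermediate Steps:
$T{\left(J \right)} = - \frac{456}{215}$ ($T{\left(J \right)} = 456 \left(- \frac{1}{215}\right) = - \frac{456}{215}$)
$\frac{1}{-941654 + T{\left(v \right)}} = \frac{1}{-941654 - \frac{456}{215}} = \frac{1}{- \frac{202456066}{215}} = - \frac{215}{202456066}$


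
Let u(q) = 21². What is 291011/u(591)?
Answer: 5939/9 ≈ 659.89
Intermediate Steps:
u(q) = 441
291011/u(591) = 291011/441 = 291011*(1/441) = 5939/9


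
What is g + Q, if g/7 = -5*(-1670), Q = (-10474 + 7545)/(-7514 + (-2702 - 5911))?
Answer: 942626079/16127 ≈ 58450.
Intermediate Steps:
Q = 2929/16127 (Q = -2929/(-7514 - 8613) = -2929/(-16127) = -2929*(-1/16127) = 2929/16127 ≈ 0.18162)
g = 58450 (g = 7*(-5*(-1670)) = 7*8350 = 58450)
g + Q = 58450 + 2929/16127 = 942626079/16127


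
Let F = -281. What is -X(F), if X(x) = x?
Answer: 281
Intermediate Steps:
-X(F) = -1*(-281) = 281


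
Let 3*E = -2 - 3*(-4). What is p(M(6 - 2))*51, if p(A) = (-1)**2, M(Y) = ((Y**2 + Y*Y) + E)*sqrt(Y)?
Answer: 51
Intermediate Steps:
E = 10/3 (E = (-2 - 3*(-4))/3 = (-2 + 12)/3 = (1/3)*10 = 10/3 ≈ 3.3333)
M(Y) = sqrt(Y)*(10/3 + 2*Y**2) (M(Y) = ((Y**2 + Y*Y) + 10/3)*sqrt(Y) = ((Y**2 + Y**2) + 10/3)*sqrt(Y) = (2*Y**2 + 10/3)*sqrt(Y) = (10/3 + 2*Y**2)*sqrt(Y) = sqrt(Y)*(10/3 + 2*Y**2))
p(A) = 1
p(M(6 - 2))*51 = 1*51 = 51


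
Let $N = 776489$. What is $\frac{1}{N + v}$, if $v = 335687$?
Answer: $\frac{1}{1112176} \approx 8.9914 \cdot 10^{-7}$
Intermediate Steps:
$\frac{1}{N + v} = \frac{1}{776489 + 335687} = \frac{1}{1112176}$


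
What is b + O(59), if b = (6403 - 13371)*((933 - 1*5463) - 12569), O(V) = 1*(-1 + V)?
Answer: 119145890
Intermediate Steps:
O(V) = -1 + V
b = 119145832 (b = -6968*((933 - 5463) - 12569) = -6968*(-4530 - 12569) = -6968*(-17099) = 119145832)
b + O(59) = 119145832 + (-1 + 59) = 119145832 + 58 = 119145890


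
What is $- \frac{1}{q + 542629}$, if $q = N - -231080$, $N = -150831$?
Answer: $- \frac{1}{622878} \approx -1.6055 \cdot 10^{-6}$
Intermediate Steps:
$q = 80249$ ($q = -150831 - -231080 = -150831 + 231080 = 80249$)
$- \frac{1}{q + 542629} = - \frac{1}{80249 + 542629} = - \frac{1}{622878}$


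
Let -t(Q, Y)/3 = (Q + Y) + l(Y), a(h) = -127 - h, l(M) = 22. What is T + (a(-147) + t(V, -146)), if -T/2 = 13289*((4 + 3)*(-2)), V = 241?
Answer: 371761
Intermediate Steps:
T = 372092 (T = -26578*(4 + 3)*(-2) = -26578*7*(-2) = -26578*(-14) = -2*(-186046) = 372092)
t(Q, Y) = -66 - 3*Q - 3*Y (t(Q, Y) = -3*((Q + Y) + 22) = -3*(22 + Q + Y) = -66 - 3*Q - 3*Y)
T + (a(-147) + t(V, -146)) = 372092 + ((-127 - 1*(-147)) + (-66 - 3*241 - 3*(-146))) = 372092 + ((-127 + 147) + (-66 - 723 + 438)) = 372092 + (20 - 351) = 372092 - 331 = 371761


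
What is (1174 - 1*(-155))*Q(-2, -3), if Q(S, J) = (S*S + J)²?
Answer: 1329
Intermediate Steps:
Q(S, J) = (J + S²)² (Q(S, J) = (S² + J)² = (J + S²)²)
(1174 - 1*(-155))*Q(-2, -3) = (1174 - 1*(-155))*(-3 + (-2)²)² = (1174 + 155)*(-3 + 4)² = 1329*1² = 1329*1 = 1329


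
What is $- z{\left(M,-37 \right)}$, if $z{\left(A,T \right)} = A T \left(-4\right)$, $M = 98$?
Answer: $-14504$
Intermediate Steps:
$z{\left(A,T \right)} = - 4 A T$
$- z{\left(M,-37 \right)} = - \left(-4\right) 98 \left(-37\right) = \left(-1\right) 14504 = -14504$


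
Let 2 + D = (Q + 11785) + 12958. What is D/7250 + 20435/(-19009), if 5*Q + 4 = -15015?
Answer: 662621712/344538125 ≈ 1.9232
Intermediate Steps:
Q = -15019/5 (Q = -⅘ + (⅕)*(-15015) = -⅘ - 3003 = -15019/5 ≈ -3003.8)
D = 108686/5 (D = -2 + ((-15019/5 + 11785) + 12958) = -2 + (43906/5 + 12958) = -2 + 108696/5 = 108686/5 ≈ 21737.)
D/7250 + 20435/(-19009) = (108686/5)/7250 + 20435/(-19009) = (108686/5)*(1/7250) + 20435*(-1/19009) = 54343/18125 - 20435/19009 = 662621712/344538125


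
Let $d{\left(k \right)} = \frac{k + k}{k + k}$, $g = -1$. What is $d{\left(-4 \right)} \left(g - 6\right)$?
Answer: $-7$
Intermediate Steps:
$d{\left(k \right)} = 1$ ($d{\left(k \right)} = \frac{2 k}{2 k} = 2 k \frac{1}{2 k} = 1$)
$d{\left(-4 \right)} \left(g - 6\right) = 1 \left(-1 - 6\right) = 1 \left(-7\right) = -7$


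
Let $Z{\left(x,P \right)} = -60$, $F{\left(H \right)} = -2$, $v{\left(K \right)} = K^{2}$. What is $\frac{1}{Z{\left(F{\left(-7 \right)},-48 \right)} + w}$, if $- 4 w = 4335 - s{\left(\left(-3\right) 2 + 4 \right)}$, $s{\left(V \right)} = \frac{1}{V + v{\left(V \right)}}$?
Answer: $- \frac{8}{9149} \approx -0.00087441$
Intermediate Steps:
$s{\left(V \right)} = \frac{1}{V + V^{2}}$
$w = - \frac{8669}{8}$ ($w = - \frac{4335 - \frac{1}{\left(\left(-3\right) 2 + 4\right) \left(1 + \left(\left(-3\right) 2 + 4\right)\right)}}{4} = - \frac{4335 - \frac{1}{\left(-6 + 4\right) \left(1 + \left(-6 + 4\right)\right)}}{4} = - \frac{4335 - \frac{1}{\left(-2\right) \left(1 - 2\right)}}{4} = - \frac{4335 - - \frac{1}{2 \left(-1\right)}}{4} = - \frac{4335 - \left(- \frac{1}{2}\right) \left(-1\right)}{4} = - \frac{4335 - \frac{1}{2}}{4} = \left(- \frac{1}{4}\right) \frac{8669}{2} = - \frac{8669}{8} \approx -1083.6$)
$\frac{1}{Z{\left(F{\left(-7 \right)},-48 \right)} + w} = \frac{1}{-60 - \frac{8669}{8}} = \frac{1}{- \frac{9149}{8}} = - \frac{8}{9149}$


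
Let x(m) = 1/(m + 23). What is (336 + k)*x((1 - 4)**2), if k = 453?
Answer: 789/32 ≈ 24.656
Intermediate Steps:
x(m) = 1/(23 + m)
(336 + k)*x((1 - 4)**2) = (336 + 453)/(23 + (1 - 4)**2) = 789/(23 + (-3)**2) = 789/(23 + 9) = 789/32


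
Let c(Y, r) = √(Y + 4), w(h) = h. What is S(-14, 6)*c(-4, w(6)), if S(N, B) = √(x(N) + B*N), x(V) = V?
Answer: 0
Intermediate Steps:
S(N, B) = √(N + B*N)
c(Y, r) = √(4 + Y)
S(-14, 6)*c(-4, w(6)) = √(-14*(1 + 6))*√(4 - 4) = √(-14*7)*√0 = √(-98)*0 = (7*I*√2)*0 = 0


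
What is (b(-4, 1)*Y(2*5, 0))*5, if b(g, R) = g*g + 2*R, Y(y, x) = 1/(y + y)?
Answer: 9/2 ≈ 4.5000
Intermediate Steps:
Y(y, x) = 1/(2*y)
b(g, R) = g² + 2*R
(b(-4, 1)*Y(2*5, 0))*5 = (((-4)² + 2*1)*(1/(2*((2*5)))))*5 = ((16 + 2)*((½)/10))*5 = (18*((½)*(⅒)))*5 = (18*(1/20))*5 = (9/10)*5 = 9/2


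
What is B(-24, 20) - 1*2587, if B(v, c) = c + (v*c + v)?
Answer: -3071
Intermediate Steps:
B(v, c) = c + v + c*v (B(v, c) = c + (c*v + v) = c + (v + c*v) = c + v + c*v)
B(-24, 20) - 1*2587 = (20 - 24 + 20*(-24)) - 1*2587 = (20 - 24 - 480) - 2587 = -484 - 2587 = -3071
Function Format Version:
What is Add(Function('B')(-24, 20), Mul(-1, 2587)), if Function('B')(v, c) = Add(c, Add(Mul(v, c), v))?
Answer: -3071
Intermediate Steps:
Function('B')(v, c) = Add(c, v, Mul(c, v)) (Function('B')(v, c) = Add(c, Add(Mul(c, v), v)) = Add(c, Add(v, Mul(c, v))) = Add(c, v, Mul(c, v)))
Add(Function('B')(-24, 20), Mul(-1, 2587)) = Add(Add(20, -24, Mul(20, -24)), Mul(-1, 2587)) = Add(Add(20, -24, -480), -2587) = Add(-484, -2587) = -3071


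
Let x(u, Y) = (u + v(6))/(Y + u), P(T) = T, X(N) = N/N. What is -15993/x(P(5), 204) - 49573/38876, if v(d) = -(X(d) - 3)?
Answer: -129944815423/272132 ≈ -4.7751e+5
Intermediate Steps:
X(N) = 1
v(d) = 2 (v(d) = -(1 - 3) = -1*(-2) = 2)
x(u, Y) = (2 + u)/(Y + u) (x(u, Y) = (u + 2)/(Y + u) = (2 + u)/(Y + u))
-15993/x(P(5), 204) - 49573/38876 = -15993*(204 + 5)/(2 + 5) - 49573/38876 = -15993/(7/209) - 49573*1/38876 = -15993/((1/209)*7) - 49573/38876 = -15993/7/209 - 49573/38876 = -15993*209/7 - 49573/38876 = -3342537/7 - 49573/38876 = -129944815423/272132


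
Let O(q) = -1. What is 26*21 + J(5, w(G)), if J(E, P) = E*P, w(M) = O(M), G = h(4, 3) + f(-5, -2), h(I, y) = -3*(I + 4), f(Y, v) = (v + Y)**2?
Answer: 541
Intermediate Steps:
f(Y, v) = (Y + v)**2
h(I, y) = -12 - 3*I (h(I, y) = -3*(4 + I) = -12 - 3*I)
G = 25 (G = (-12 - 3*4) + (-5 - 2)**2 = (-12 - 12) + (-7)**2 = -24 + 49 = 25)
w(M) = -1
26*21 + J(5, w(G)) = 26*21 + 5*(-1) = 546 - 5 = 541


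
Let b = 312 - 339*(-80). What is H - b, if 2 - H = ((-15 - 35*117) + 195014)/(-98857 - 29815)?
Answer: -441160257/16084 ≈ -27429.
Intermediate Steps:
b = 27432 (b = 312 + 27120 = 27432)
H = 56031/16084 (H = 2 - ((-15 - 35*117) + 195014)/(-98857 - 29815) = 2 - ((-15 - 4095) + 195014)/(-128672) = 2 - (-4110 + 195014)*(-1)/128672 = 2 - 190904*(-1)/128672 = 2 - 1*(-23863/16084) = 2 + 23863/16084 = 56031/16084 ≈ 3.4837)
H - b = 56031/16084 - 1*27432 = 56031/16084 - 27432 = -441160257/16084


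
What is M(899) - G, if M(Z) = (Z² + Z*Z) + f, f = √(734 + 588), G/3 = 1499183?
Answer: -2881147 + √1322 ≈ -2.8811e+6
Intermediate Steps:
G = 4497549 (G = 3*1499183 = 4497549)
f = √1322 ≈ 36.359
M(Z) = √1322 + 2*Z² (M(Z) = (Z² + Z*Z) + √1322 = (Z² + Z²) + √1322 = 2*Z² + √1322 = √1322 + 2*Z²)
M(899) - G = (√1322 + 2*899²) - 1*4497549 = (√1322 + 2*808201) - 4497549 = (√1322 + 1616402) - 4497549 = (1616402 + √1322) - 4497549 = -2881147 + √1322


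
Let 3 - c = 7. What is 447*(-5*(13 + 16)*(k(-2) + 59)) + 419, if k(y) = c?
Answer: -3564406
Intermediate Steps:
c = -4 (c = 3 - 1*7 = 3 - 7 = -4)
k(y) = -4
447*(-5*(13 + 16)*(k(-2) + 59)) + 419 = 447*(-5*(13 + 16)*(-4 + 59)) + 419 = 447*(-145*55) + 419 = 447*(-5*1595) + 419 = 447*(-7975) + 419 = -3564825 + 419 = -3564406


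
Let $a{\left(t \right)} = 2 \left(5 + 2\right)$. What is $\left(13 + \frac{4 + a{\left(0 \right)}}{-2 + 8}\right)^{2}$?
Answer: $256$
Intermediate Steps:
$a{\left(t \right)} = 14$ ($a{\left(t \right)} = 2 \cdot 7 = 14$)
$\left(13 + \frac{4 + a{\left(0 \right)}}{-2 + 8}\right)^{2} = \left(13 + \frac{4 + 14}{-2 + 8}\right)^{2} = \left(13 + \frac{18}{6}\right)^{2} = \left(13 + 18 \cdot \frac{1}{6}\right)^{2} = \left(13 + 3\right)^{2} = 16^{2} = 256$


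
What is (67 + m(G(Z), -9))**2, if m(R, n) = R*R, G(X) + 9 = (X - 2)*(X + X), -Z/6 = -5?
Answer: 7796983966864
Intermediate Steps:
Z = 30 (Z = -6*(-5) = 30)
G(X) = -9 + 2*X*(-2 + X) (G(X) = -9 + (X - 2)*(X + X) = -9 + (-2 + X)*(2*X) = -9 + 2*X*(-2 + X))
m(R, n) = R**2
(67 + m(G(Z), -9))**2 = (67 + (-9 - 4*30 + 2*30**2)**2)**2 = (67 + (-9 - 120 + 2*900)**2)**2 = (67 + (-9 - 120 + 1800)**2)**2 = (67 + 1671**2)**2 = (67 + 2792241)**2 = 2792308**2 = 7796983966864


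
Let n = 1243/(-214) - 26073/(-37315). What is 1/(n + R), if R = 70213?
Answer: 7985410/560638789407 ≈ 1.4243e-5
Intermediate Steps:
n = -40802923/7985410 (n = 1243*(-1/214) - 26073*(-1/37315) = -1243/214 + 26073/37315 = -40802923/7985410 ≈ -5.1097)
1/(n + R) = 1/(-40802923/7985410 + 70213) = 1/(560638789407/7985410) = 7985410/560638789407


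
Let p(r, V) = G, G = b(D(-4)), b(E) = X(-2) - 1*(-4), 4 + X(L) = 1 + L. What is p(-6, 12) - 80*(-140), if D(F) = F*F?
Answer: 11199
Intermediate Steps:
X(L) = -3 + L (X(L) = -4 + (1 + L) = -3 + L)
D(F) = F**2
b(E) = -1 (b(E) = (-3 - 2) - 1*(-4) = -5 + 4 = -1)
G = -1
p(r, V) = -1
p(-6, 12) - 80*(-140) = -1 - 80*(-140) = -1 + 11200 = 11199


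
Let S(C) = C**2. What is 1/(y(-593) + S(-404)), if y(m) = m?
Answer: 1/162623 ≈ 6.1492e-6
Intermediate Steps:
1/(y(-593) + S(-404)) = 1/(-593 + (-404)**2) = 1/(-593 + 163216) = 1/162623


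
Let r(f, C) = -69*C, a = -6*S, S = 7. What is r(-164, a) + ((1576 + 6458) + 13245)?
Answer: 24177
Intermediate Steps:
a = -42 (a = -6*7 = -42)
r(-164, a) + ((1576 + 6458) + 13245) = -69*(-42) + ((1576 + 6458) + 13245) = 2898 + (8034 + 13245) = 2898 + 21279 = 24177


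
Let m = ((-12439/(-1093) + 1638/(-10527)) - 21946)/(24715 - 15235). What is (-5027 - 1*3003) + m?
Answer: -1232265211717/153413480 ≈ -8032.3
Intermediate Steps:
m = -354967317/153413480 (m = ((-12439*(-1/1093) + 1638*(-1/10527)) - 21946)/9480 = ((12439/1093 - 546/3509) - 21946)*(1/9480) = (43051673/3835337 - 21946)*(1/9480) = -84127254129/3835337*1/9480 = -354967317/153413480 ≈ -2.3138)
(-5027 - 1*3003) + m = (-5027 - 1*3003) - 354967317/153413480 = (-5027 - 3003) - 354967317/153413480 = -8030 - 354967317/153413480 = -1232265211717/153413480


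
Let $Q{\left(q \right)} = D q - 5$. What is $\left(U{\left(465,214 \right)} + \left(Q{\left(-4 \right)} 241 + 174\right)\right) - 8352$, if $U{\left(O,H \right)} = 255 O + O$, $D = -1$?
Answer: $110621$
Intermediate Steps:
$U{\left(O,H \right)} = 256 O$
$Q{\left(q \right)} = -5 - q$ ($Q{\left(q \right)} = - q - 5 = -5 - q$)
$\left(U{\left(465,214 \right)} + \left(Q{\left(-4 \right)} 241 + 174\right)\right) - 8352 = \left(256 \cdot 465 + \left(\left(-5 - -4\right) 241 + 174\right)\right) - 8352 = \left(119040 + \left(\left(-5 + 4\right) 241 + 174\right)\right) - 8352 = \left(119040 + \left(\left(-1\right) 241 + 174\right)\right) - 8352 = \left(119040 + \left(-241 + 174\right)\right) - 8352 = \left(119040 - 67\right) - 8352 = 118973 - 8352 = 110621$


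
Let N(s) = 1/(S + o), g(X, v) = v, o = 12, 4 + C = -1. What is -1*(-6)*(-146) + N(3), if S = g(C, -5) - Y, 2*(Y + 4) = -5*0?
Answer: -9635/11 ≈ -875.91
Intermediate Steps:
C = -5 (C = -4 - 1 = -5)
Y = -4 (Y = -4 + (-5*0)/2 = -4 + (1/2)*0 = -4 + 0 = -4)
S = -1 (S = -5 - 1*(-4) = -5 + 4 = -1)
N(s) = 1/11 (N(s) = 1/(-1 + 12) = 1/11)
-1*(-6)*(-146) + N(3) = -1*(-6)*(-146) + 1/11 = 6*(-146) + 1/11 = -876 + 1/11 = -9635/11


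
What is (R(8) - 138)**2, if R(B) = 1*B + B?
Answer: 14884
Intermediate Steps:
R(B) = 2*B (R(B) = B + B = 2*B)
(R(8) - 138)**2 = (2*8 - 138)**2 = (16 - 138)**2 = (-122)**2 = 14884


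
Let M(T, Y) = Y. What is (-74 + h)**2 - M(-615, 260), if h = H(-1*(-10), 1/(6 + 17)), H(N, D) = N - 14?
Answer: 5824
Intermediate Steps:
H(N, D) = -14 + N
h = -4 (h = -14 - 1*(-10) = -14 + 10 = -4)
(-74 + h)**2 - M(-615, 260) = (-74 - 4)**2 - 1*260 = (-78)**2 - 260 = 6084 - 260 = 5824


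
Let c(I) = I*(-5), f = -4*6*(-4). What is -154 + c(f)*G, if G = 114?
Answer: -54874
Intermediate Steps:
f = 96 (f = -24*(-4) = 96)
c(I) = -5*I
-154 + c(f)*G = -154 - 5*96*114 = -154 - 480*114 = -154 - 54720 = -54874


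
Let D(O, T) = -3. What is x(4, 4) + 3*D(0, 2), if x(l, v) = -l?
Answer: -13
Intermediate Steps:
x(4, 4) + 3*D(0, 2) = -1*4 + 3*(-3) = -4 - 9 = -13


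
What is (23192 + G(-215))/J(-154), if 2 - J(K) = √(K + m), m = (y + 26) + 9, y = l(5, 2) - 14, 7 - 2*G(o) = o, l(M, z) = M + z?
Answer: 23303/65 + 69909*I*√14/130 ≈ 358.51 + 2012.1*I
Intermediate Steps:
G(o) = 7/2 - o/2
y = -7 (y = (5 + 2) - 14 = 7 - 14 = -7)
m = 28 (m = (-7 + 26) + 9 = 19 + 9 = 28)
J(K) = 2 - √(28 + K) (J(K) = 2 - √(K + 28) = 2 - √(28 + K))
(23192 + G(-215))/J(-154) = (23192 + (7/2 - ½*(-215)))/(2 - √(28 - 154)) = (23192 + (7/2 + 215/2))/(2 - √(-126)) = (23192 + 111)/(2 - 3*I*√14) = 23303/(2 - 3*I*√14)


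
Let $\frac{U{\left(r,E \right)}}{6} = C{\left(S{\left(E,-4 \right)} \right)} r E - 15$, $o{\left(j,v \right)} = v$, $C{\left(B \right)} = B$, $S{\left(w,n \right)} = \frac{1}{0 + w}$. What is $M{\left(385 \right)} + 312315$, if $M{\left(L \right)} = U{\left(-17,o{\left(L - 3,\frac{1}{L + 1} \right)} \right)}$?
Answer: $312123$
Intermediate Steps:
$S{\left(w,n \right)} = \frac{1}{w}$
$U{\left(r,E \right)} = -90 + 6 r$ ($U{\left(r,E \right)} = 6 \left(\frac{r}{E} E - 15\right) = 6 \left(r - 15\right) = 6 \left(-15 + r\right) = -90 + 6 r$)
$M{\left(L \right)} = -192$ ($M{\left(L \right)} = -90 + 6 \left(-17\right) = -90 - 102 = -192$)
$M{\left(385 \right)} + 312315 = -192 + 312315 = 312123$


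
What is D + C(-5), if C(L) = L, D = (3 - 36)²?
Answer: 1084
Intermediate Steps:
D = 1089 (D = (-33)² = 1089)
D + C(-5) = 1089 - 5 = 1084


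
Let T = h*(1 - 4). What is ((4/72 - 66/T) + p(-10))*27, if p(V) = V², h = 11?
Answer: 5511/2 ≈ 2755.5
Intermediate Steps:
T = -33 (T = 11*(1 - 4) = 11*(-3) = -33)
((4/72 - 66/T) + p(-10))*27 = ((4/72 - 66/(-33)) + (-10)²)*27 = ((4*(1/72) - 66*(-1/33)) + 100)*27 = ((1/18 + 2) + 100)*27 = (37/18 + 100)*27 = (1837/18)*27 = 5511/2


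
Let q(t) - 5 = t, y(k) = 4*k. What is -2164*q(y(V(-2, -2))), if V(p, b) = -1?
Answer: -2164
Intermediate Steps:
q(t) = 5 + t
-2164*q(y(V(-2, -2))) = -2164*(5 + 4*(-1)) = -2164*(5 - 4) = -2164*1 = -2164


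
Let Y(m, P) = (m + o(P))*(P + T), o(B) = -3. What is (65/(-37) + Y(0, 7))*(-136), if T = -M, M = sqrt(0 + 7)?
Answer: 114512/37 - 408*sqrt(7) ≈ 2015.5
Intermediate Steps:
M = sqrt(7) ≈ 2.6458
T = -sqrt(7) ≈ -2.6458
Y(m, P) = (-3 + m)*(P - sqrt(7)) (Y(m, P) = (m - 3)*(P - sqrt(7)) = (-3 + m)*(P - sqrt(7)))
(65/(-37) + Y(0, 7))*(-136) = (65/(-37) + (-3*7 + 3*sqrt(7) + 7*0 - 1*0*sqrt(7)))*(-136) = (65*(-1/37) + (-21 + 3*sqrt(7) + 0 + 0))*(-136) = (-65/37 + (-21 + 3*sqrt(7)))*(-136) = (-842/37 + 3*sqrt(7))*(-136) = 114512/37 - 408*sqrt(7)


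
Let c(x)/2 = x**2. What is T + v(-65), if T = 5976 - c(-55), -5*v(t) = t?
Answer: -61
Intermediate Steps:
c(x) = 2*x**2
v(t) = -t/5
T = -74 (T = 5976 - 2*(-55)**2 = 5976 - 2*3025 = 5976 - 1*6050 = 5976 - 6050 = -74)
T + v(-65) = -74 - 1/5*(-65) = -74 + 13 = -61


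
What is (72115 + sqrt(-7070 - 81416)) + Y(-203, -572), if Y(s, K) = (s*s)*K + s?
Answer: -23499636 + I*sqrt(88486) ≈ -2.35e+7 + 297.47*I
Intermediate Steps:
Y(s, K) = s + K*s**2 (Y(s, K) = s**2*K + s = K*s**2 + s = s + K*s**2)
(72115 + sqrt(-7070 - 81416)) + Y(-203, -572) = (72115 + sqrt(-7070 - 81416)) - 203*(1 - 572*(-203)) = (72115 + sqrt(-88486)) - 203*(1 + 116116) = (72115 + I*sqrt(88486)) - 203*116117 = (72115 + I*sqrt(88486)) - 23571751 = -23499636 + I*sqrt(88486)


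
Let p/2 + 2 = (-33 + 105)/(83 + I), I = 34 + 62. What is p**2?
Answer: 327184/32041 ≈ 10.211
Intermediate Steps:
I = 96
p = -572/179 (p = -4 + 2*((-33 + 105)/(83 + 96)) = -4 + 2*(72/179) = -4 + 144/179 = -572/179 ≈ -3.1955)
p**2 = (-572/179)**2 = 327184/32041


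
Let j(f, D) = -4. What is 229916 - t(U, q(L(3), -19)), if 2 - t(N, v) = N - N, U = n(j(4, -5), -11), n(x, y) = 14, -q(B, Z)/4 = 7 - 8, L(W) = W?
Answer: 229914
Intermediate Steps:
q(B, Z) = 4 (q(B, Z) = -4*(7 - 8) = -4*(-1) = 4)
U = 14
t(N, v) = 2 (t(N, v) = 2 - (N - N) = 2 - 1*0 = 2 + 0 = 2)
229916 - t(U, q(L(3), -19)) = 229916 - 1*2 = 229916 - 2 = 229914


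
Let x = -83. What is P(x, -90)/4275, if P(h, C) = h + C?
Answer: -173/4275 ≈ -0.040468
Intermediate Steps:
P(h, C) = C + h
P(x, -90)/4275 = (-90 - 83)/4275 = -173*1/4275 = -173/4275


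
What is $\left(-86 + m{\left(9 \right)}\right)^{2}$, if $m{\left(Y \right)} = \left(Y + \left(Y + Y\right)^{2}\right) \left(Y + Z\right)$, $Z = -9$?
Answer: $7396$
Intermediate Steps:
$m{\left(Y \right)} = \left(-9 + Y\right) \left(Y + 4 Y^{2}\right)$ ($m{\left(Y \right)} = \left(Y + \left(Y + Y\right)^{2}\right) \left(Y - 9\right) = \left(Y + \left(2 Y\right)^{2}\right) \left(-9 + Y\right) = \left(Y + 4 Y^{2}\right) \left(-9 + Y\right) = \left(-9 + Y\right) \left(Y + 4 Y^{2}\right)$)
$\left(-86 + m{\left(9 \right)}\right)^{2} = \left(-86 + 9 \left(-9 - 315 + 4 \cdot 9^{2}\right)\right)^{2} = \left(-86 + 9 \left(-9 - 315 + 4 \cdot 81\right)\right)^{2} = \left(-86 + 9 \left(-9 - 315 + 324\right)\right)^{2} = \left(-86 + 9 \cdot 0\right)^{2} = \left(-86 + 0\right)^{2} = \left(-86\right)^{2} = 7396$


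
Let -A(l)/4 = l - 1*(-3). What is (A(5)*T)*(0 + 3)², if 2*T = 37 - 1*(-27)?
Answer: -9216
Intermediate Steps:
A(l) = -12 - 4*l (A(l) = -4*(l - 1*(-3)) = -4*(l + 3) = -4*(3 + l) = -12 - 4*l)
T = 32 (T = (37 - 1*(-27))/2 = (37 + 27)/2 = (½)*64 = 32)
(A(5)*T)*(0 + 3)² = ((-12 - 4*5)*32)*(0 + 3)² = ((-12 - 20)*32)*3² = -32*32*9 = -1024*9 = -9216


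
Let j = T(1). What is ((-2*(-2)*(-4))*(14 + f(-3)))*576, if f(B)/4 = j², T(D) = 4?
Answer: -718848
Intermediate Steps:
j = 4
f(B) = 64 (f(B) = 4*4² = 4*16 = 64)
((-2*(-2)*(-4))*(14 + f(-3)))*576 = ((-2*(-2)*(-4))*(14 + 64))*576 = ((4*(-4))*78)*576 = -16*78*576 = -1248*576 = -718848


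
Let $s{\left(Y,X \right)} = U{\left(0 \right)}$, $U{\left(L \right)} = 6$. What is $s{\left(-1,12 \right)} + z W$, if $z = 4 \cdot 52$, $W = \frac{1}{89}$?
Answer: $\frac{742}{89} \approx 8.3371$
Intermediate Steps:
$s{\left(Y,X \right)} = 6$
$W = \frac{1}{89} \approx 0.011236$
$z = 208$
$s{\left(-1,12 \right)} + z W = 6 + 208 \cdot \frac{1}{89} = 6 + \frac{208}{89} = \frac{742}{89}$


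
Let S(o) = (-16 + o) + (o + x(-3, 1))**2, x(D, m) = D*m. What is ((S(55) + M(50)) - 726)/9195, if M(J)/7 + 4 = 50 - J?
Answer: 663/3065 ≈ 0.21631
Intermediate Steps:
M(J) = 322 - 7*J (M(J) = -28 + 7*(50 - J) = -28 + (350 - 7*J) = 322 - 7*J)
S(o) = -16 + o + (-3 + o)**2 (S(o) = (-16 + o) + (o - 3*1)**2 = (-16 + o) + (o - 3)**2 = (-16 + o) + (-3 + o)**2 = -16 + o + (-3 + o)**2)
((S(55) + M(50)) - 726)/9195 = (((-16 + 55 + (-3 + 55)**2) + (322 - 7*50)) - 726)/9195 = (((-16 + 55 + 52**2) + (322 - 350)) - 726)*(1/9195) = (((-16 + 55 + 2704) - 28) - 726)*(1/9195) = ((2743 - 28) - 726)*(1/9195) = (2715 - 726)*(1/9195) = 1989*(1/9195) = 663/3065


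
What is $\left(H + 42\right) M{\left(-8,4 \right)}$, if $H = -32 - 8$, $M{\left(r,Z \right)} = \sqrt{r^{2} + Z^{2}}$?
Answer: $8 \sqrt{5} \approx 17.889$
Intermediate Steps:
$M{\left(r,Z \right)} = \sqrt{Z^{2} + r^{2}}$
$H = -40$
$\left(H + 42\right) M{\left(-8,4 \right)} = \left(-40 + 42\right) \sqrt{4^{2} + \left(-8\right)^{2}} = 2 \sqrt{16 + 64} = 2 \sqrt{80} = 2 \cdot 4 \sqrt{5} = 8 \sqrt{5}$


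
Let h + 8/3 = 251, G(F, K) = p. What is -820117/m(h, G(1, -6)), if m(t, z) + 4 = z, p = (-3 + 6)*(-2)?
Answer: 820117/10 ≈ 82012.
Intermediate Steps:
p = -6 (p = 3*(-2) = -6)
G(F, K) = -6
h = 745/3 (h = -8/3 + 251 = 745/3 ≈ 248.33)
m(t, z) = -4 + z
-820117/m(h, G(1, -6)) = -820117/(-4 - 6) = -820117/(-10) = -820117*(-⅒) = 820117/10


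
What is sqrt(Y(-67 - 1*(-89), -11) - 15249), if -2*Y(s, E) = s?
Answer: 2*I*sqrt(3815) ≈ 123.53*I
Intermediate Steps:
Y(s, E) = -s/2
sqrt(Y(-67 - 1*(-89), -11) - 15249) = sqrt(-(-67 - 1*(-89))/2 - 15249) = sqrt(-(-67 + 89)/2 - 15249) = sqrt(-1/2*22 - 15249) = sqrt(-11 - 15249) = sqrt(-15260) = 2*I*sqrt(3815)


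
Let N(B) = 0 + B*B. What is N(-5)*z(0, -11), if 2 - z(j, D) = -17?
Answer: 475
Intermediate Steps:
N(B) = B² (N(B) = 0 + B² = B²)
z(j, D) = 19 (z(j, D) = 2 - 1*(-17) = 2 + 17 = 19)
N(-5)*z(0, -11) = (-5)²*19 = 25*19 = 475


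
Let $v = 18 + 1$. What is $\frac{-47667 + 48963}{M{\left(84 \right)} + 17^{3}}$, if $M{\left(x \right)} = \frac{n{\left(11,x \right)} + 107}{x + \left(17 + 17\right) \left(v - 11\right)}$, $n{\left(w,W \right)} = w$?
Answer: $\frac{230688}{874573} \approx 0.26377$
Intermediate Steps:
$v = 19$
$M{\left(x \right)} = \frac{118}{272 + x}$ ($M{\left(x \right)} = \frac{11 + 107}{x + \left(17 + 17\right) \left(19 - 11\right)} = \frac{118}{x + 34 \cdot 8} = \frac{118}{x + 272} = \frac{118}{272 + x}$)
$\frac{-47667 + 48963}{M{\left(84 \right)} + 17^{3}} = \frac{-47667 + 48963}{\frac{118}{272 + 84} + 17^{3}} = \frac{1296}{\frac{118}{356} + 4913} = \frac{1296}{118 \cdot \frac{1}{356} + 4913} = \frac{1296}{\frac{59}{178} + 4913} = \frac{1296}{\frac{874573}{178}} = 1296 \cdot \frac{178}{874573} = \frac{230688}{874573}$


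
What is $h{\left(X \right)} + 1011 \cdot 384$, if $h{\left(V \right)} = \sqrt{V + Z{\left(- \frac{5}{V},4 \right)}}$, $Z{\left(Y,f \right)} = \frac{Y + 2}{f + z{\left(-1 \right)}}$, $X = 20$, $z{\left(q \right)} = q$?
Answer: $388224 + \frac{\sqrt{741}}{6} \approx 3.8823 \cdot 10^{5}$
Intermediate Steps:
$Z{\left(Y,f \right)} = \frac{2 + Y}{-1 + f}$ ($Z{\left(Y,f \right)} = \frac{Y + 2}{f - 1} = \frac{2 + Y}{-1 + f}$)
$h{\left(V \right)} = \sqrt{\frac{2}{3} + V - \frac{5}{3 V}}$ ($h{\left(V \right)} = \sqrt{V + \frac{2 - \frac{5}{V}}{-1 + 4}} = \sqrt{V + \frac{2 - \frac{5}{V}}{3}} = \sqrt{V + \left(\frac{2}{3} - \frac{5}{3 V}\right)} = \sqrt{\frac{2}{3} + V - \frac{5}{3 V}}$)
$h{\left(X \right)} + 1011 \cdot 384 = \frac{\sqrt{6 - \frac{15}{20} + 9 \cdot 20}}{3} + 1011 \cdot 384 = \frac{\sqrt{6 - \frac{3}{4} + 180}}{3} + 388224 = \frac{\sqrt{\frac{741}{4}}}{3} + 388224 = \frac{\frac{1}{2} \sqrt{741}}{3} + 388224 = \frac{\sqrt{741}}{6} + 388224 = 388224 + \frac{\sqrt{741}}{6}$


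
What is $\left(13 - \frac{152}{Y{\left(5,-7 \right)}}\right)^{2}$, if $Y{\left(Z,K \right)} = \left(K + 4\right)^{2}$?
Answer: $\frac{1225}{81} \approx 15.123$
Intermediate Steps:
$Y{\left(Z,K \right)} = \left(4 + K\right)^{2}$
$\left(13 - \frac{152}{Y{\left(5,-7 \right)}}\right)^{2} = \left(13 - \frac{152}{\left(4 - 7\right)^{2}}\right)^{2} = \left(13 - \frac{152}{\left(-3\right)^{2}}\right)^{2} = \left(13 - \frac{152}{9}\right)^{2} = \left(- \frac{35}{9}\right)^{2} = \frac{1225}{81}$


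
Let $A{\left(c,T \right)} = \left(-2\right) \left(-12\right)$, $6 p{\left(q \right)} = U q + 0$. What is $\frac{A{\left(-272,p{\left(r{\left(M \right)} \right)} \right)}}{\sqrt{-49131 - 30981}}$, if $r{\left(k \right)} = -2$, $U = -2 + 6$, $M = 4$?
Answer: $- \frac{2 i \sqrt{5007}}{1669} \approx - 0.084793 i$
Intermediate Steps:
$U = 4$
$p{\left(q \right)} = \frac{2 q}{3}$ ($p{\left(q \right)} = \frac{4 q + 0}{6} = \frac{4 q}{6} = \frac{2 q}{3}$)
$A{\left(c,T \right)} = 24$
$\frac{A{\left(-272,p{\left(r{\left(M \right)} \right)} \right)}}{\sqrt{-49131 - 30981}} = \frac{24}{\sqrt{-49131 - 30981}} = \frac{24}{\sqrt{-80112}} = \frac{24}{4 i \sqrt{5007}} = 24 \left(- \frac{i \sqrt{5007}}{20028}\right) = - \frac{2 i \sqrt{5007}}{1669}$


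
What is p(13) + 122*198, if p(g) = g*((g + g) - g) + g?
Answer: 24338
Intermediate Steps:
p(g) = g + g**2 (p(g) = g*(2*g - g) + g = g*g + g = g**2 + g = g + g**2)
p(13) + 122*198 = 13*(1 + 13) + 122*198 = 13*14 + 24156 = 182 + 24156 = 24338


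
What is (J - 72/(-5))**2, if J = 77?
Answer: 208849/25 ≈ 8354.0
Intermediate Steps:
(J - 72/(-5))**2 = (77 - 72/(-5))**2 = (77 - 72*(-1/5))**2 = (77 + 72/5)**2 = (457/5)**2 = 208849/25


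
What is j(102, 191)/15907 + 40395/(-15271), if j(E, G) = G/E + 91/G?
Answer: -12517718681957/4732485557154 ≈ -2.6451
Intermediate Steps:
j(E, G) = 91/G + G/E
j(102, 191)/15907 + 40395/(-15271) = (91/191 + 191/102)/15907 + 40395/(-15271) = (91*(1/191) + 191*(1/102))*(1/15907) + 40395*(-1/15271) = (91/191 + 191/102)*(1/15907) - 40395/15271 = (45763/19482)*(1/15907) - 40395/15271 = 45763/309900174 - 40395/15271 = -12517718681957/4732485557154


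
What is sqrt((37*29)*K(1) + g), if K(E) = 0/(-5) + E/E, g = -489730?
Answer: I*sqrt(488657) ≈ 699.04*I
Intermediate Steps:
K(E) = 1 (K(E) = 0*(-1/5) + 1 = 0 + 1 = 1)
sqrt((37*29)*K(1) + g) = sqrt((37*29)*1 - 489730) = sqrt(1073*1 - 489730) = sqrt(1073 - 489730) = sqrt(-488657) = I*sqrt(488657)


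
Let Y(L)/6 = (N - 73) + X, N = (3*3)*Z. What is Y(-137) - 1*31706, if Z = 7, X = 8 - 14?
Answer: -31802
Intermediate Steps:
X = -6
N = 63 (N = (3*3)*7 = 9*7 = 63)
Y(L) = -96 (Y(L) = 6*((63 - 73) - 6) = 6*(-10 - 6) = 6*(-16) = -96)
Y(-137) - 1*31706 = -96 - 1*31706 = -96 - 31706 = -31802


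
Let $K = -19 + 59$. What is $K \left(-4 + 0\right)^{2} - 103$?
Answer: $537$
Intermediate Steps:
$K = 40$
$K \left(-4 + 0\right)^{2} - 103 = 40 \left(-4 + 0\right)^{2} - 103 = 40 \left(-4\right)^{2} - 103 = 40 \cdot 16 - 103 = 640 - 103 = 537$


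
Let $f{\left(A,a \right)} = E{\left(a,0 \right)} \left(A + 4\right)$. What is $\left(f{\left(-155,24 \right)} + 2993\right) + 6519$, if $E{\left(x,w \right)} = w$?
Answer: $9512$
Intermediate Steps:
$f{\left(A,a \right)} = 0$ ($f{\left(A,a \right)} = 0 \left(A + 4\right) = 0 \left(4 + A\right) = 0$)
$\left(f{\left(-155,24 \right)} + 2993\right) + 6519 = \left(0 + 2993\right) + 6519 = 2993 + 6519 = 9512$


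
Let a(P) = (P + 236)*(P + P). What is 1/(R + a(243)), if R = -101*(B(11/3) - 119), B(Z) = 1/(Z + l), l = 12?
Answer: 47/11505908 ≈ 4.0849e-6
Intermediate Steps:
a(P) = 2*P*(236 + P) (a(P) = (236 + P)*(2*P) = 2*P*(236 + P))
B(Z) = 1/(12 + Z) (B(Z) = 1/(Z + 12) = 1/(12 + Z))
R = 564590/47 (R = -101*(1/(12 + 11/3) - 119) = -101*(1/(47/3) - 119) = -101*(3/47 - 119) = -101*(-5590/47) = 564590/47 ≈ 12013.)
1/(R + a(243)) = 1/(564590/47 + 2*243*(236 + 243)) = 1/(564590/47 + 2*243*479) = 1/(564590/47 + 232794) = 1/(11505908/47) = 47/11505908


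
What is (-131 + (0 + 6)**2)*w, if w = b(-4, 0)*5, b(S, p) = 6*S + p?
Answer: 11400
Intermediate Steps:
b(S, p) = p + 6*S
w = -120 (w = (0 + 6*(-4))*5 = (0 - 24)*5 = -24*5 = -120)
(-131 + (0 + 6)**2)*w = (-131 + (0 + 6)**2)*(-120) = (-131 + 6**2)*(-120) = (-131 + 36)*(-120) = -95*(-120) = 11400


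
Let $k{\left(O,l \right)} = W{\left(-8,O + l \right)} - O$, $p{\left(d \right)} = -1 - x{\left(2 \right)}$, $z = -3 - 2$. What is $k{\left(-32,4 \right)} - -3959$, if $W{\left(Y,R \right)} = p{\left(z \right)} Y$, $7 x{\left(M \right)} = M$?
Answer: $\frac{28009}{7} \approx 4001.3$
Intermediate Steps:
$x{\left(M \right)} = \frac{M}{7}$
$z = -5$ ($z = -3 - 2 = -5$)
$p{\left(d \right)} = - \frac{9}{7}$ ($p{\left(d \right)} = -1 - \frac{1}{7} \cdot 2 = -1 - \frac{2}{7} = - \frac{9}{7}$)
$W{\left(Y,R \right)} = - \frac{9 Y}{7}$
$k{\left(O,l \right)} = \frac{72}{7} - O$ ($k{\left(O,l \right)} = \left(- \frac{9}{7}\right) \left(-8\right) - O = \frac{72}{7} - O$)
$k{\left(-32,4 \right)} - -3959 = \left(\frac{72}{7} - -32\right) - -3959 = \left(\frac{72}{7} + 32\right) + 3959 = \frac{296}{7} + 3959 = \frac{28009}{7}$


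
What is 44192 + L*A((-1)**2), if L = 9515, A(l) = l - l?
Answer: 44192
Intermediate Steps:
A(l) = 0
44192 + L*A((-1)**2) = 44192 + 9515*0 = 44192 + 0 = 44192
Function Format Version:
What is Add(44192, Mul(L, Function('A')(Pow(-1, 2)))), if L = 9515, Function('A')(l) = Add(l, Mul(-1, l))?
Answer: 44192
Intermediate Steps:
Function('A')(l) = 0
Add(44192, Mul(L, Function('A')(Pow(-1, 2)))) = Add(44192, Mul(9515, 0)) = Add(44192, 0) = 44192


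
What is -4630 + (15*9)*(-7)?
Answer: -5575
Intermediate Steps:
-4630 + (15*9)*(-7) = -4630 + 135*(-7) = -4630 - 945 = -5575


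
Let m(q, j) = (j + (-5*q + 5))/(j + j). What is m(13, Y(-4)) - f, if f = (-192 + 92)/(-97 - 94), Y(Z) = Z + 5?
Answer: -11469/382 ≈ -30.024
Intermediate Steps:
Y(Z) = 5 + Z
f = 100/191 (f = -100/(-191) = -100*(-1/191) = 100/191 ≈ 0.52356)
m(q, j) = (5 + j - 5*q)/(2*j) (m(q, j) = (j + (5 - 5*q))/((2*j)) = (5 + j - 5*q)*(1/(2*j)) = (5 + j - 5*q)/(2*j))
m(13, Y(-4)) - f = (5 + (5 - 4) - 5*13)/(2*(5 - 4)) - 1*100/191 = (½)*(5 + 1 - 65)/1 - 100/191 = (½)*1*(-59) - 100/191 = -59/2 - 100/191 = -11469/382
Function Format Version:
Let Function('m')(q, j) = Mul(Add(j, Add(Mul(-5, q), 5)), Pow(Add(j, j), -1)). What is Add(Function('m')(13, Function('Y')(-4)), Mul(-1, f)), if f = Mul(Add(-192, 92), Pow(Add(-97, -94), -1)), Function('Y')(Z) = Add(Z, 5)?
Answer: Rational(-11469, 382) ≈ -30.024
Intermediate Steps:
Function('Y')(Z) = Add(5, Z)
f = Rational(100, 191) (f = Mul(-100, Pow(-191, -1)) = Mul(-100, Rational(-1, 191)) = Rational(100, 191) ≈ 0.52356)
Function('m')(q, j) = Mul(Rational(1, 2), Pow(j, -1), Add(5, j, Mul(-5, q))) (Function('m')(q, j) = Mul(Add(j, Add(5, Mul(-5, q))), Pow(Mul(2, j), -1)) = Mul(Add(5, j, Mul(-5, q)), Mul(Rational(1, 2), Pow(j, -1))) = Mul(Rational(1, 2), Pow(j, -1), Add(5, j, Mul(-5, q))))
Add(Function('m')(13, Function('Y')(-4)), Mul(-1, f)) = Add(Mul(Rational(1, 2), Pow(Add(5, -4), -1), Add(5, Add(5, -4), Mul(-5, 13))), Mul(-1, Rational(100, 191))) = Add(Mul(Rational(1, 2), Pow(1, -1), Add(5, 1, -65)), Rational(-100, 191)) = Add(Mul(Rational(1, 2), 1, -59), Rational(-100, 191)) = Add(Rational(-59, 2), Rational(-100, 191)) = Rational(-11469, 382)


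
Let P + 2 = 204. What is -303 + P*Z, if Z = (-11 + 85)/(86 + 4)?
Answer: -6161/45 ≈ -136.91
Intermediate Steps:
Z = 37/45 (Z = 74/90 = 74*(1/90) = 37/45 ≈ 0.82222)
P = 202 (P = -2 + 204 = 202)
-303 + P*Z = -303 + 202*(37/45) = -303 + 7474/45 = -6161/45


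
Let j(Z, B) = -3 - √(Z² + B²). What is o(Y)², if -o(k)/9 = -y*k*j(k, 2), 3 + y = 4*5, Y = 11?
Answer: 379553526 + 84974670*√5 ≈ 5.6956e+8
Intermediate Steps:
j(Z, B) = -3 - √(B² + Z²)
y = 17 (y = -3 + 4*5 = -3 + 20 = 17)
o(k) = 153*k*(-3 - √(4 + k²)) (o(k) = -(-9)*(17*k)*(-3 - √(2² + k²)) = -(-9)*(17*k)*(-3 - √(4 + k²)) = -(-9)*17*k*(-3 - √(4 + k²)) = -(-153)*k*(-3 - √(4 + k²)) = 153*k*(-3 - √(4 + k²)))
o(Y)² = (-153*11*(3 + √(4 + 11²)))² = (-153*11*(3 + √(4 + 121)))² = (-153*11*(3 + √125))² = (-153*11*(3 + 5*√5))² = (-5049 - 8415*√5)²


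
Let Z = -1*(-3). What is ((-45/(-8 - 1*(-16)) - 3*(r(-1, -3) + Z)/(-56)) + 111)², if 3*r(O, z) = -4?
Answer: 8720209/784 ≈ 11123.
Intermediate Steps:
r(O, z) = -4/3 (r(O, z) = (⅓)*(-4) = -4/3)
Z = 3
((-45/(-8 - 1*(-16)) - 3*(r(-1, -3) + Z)/(-56)) + 111)² = ((-45/(-8 - 1*(-16)) - 3*(-4/3 + 3)/(-56)) + 111)² = ((-45/(-8 + 16) - 3*5/3*(-1/56)) + 111)² = ((-45/8 - 5*(-1/56)) + 111)² = ((-45*⅛ + 5/56) + 111)² = ((-45/8 + 5/56) + 111)² = (-155/28 + 111)² = (2953/28)² = 8720209/784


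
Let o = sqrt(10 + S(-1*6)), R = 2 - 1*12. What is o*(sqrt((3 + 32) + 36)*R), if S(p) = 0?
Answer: -10*sqrt(710) ≈ -266.46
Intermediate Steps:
R = -10 (R = 2 - 12 = -10)
o = sqrt(10) (o = sqrt(10 + 0) = sqrt(10) ≈ 3.1623)
o*(sqrt((3 + 32) + 36)*R) = sqrt(10)*(sqrt((3 + 32) + 36)*(-10)) = sqrt(10)*(sqrt(35 + 36)*(-10)) = sqrt(10)*(sqrt(71)*(-10)) = sqrt(10)*(-10*sqrt(71)) = -10*sqrt(710)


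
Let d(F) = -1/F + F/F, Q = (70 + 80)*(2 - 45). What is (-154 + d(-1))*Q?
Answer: 980400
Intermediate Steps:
Q = -6450 (Q = 150*(-43) = -6450)
d(F) = 1 - 1/F (d(F) = -1/F + 1 = 1 - 1/F)
(-154 + d(-1))*Q = (-154 + (-1 - 1)/(-1))*(-6450) = (-154 - 1*(-2))*(-6450) = (-154 + 2)*(-6450) = -152*(-6450) = 980400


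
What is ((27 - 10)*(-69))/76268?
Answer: -51/3316 ≈ -0.015380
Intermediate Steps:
((27 - 10)*(-69))/76268 = (17*(-69))*(1/76268) = -1173*1/76268 = -51/3316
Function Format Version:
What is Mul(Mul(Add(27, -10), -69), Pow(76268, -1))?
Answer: Rational(-51, 3316) ≈ -0.015380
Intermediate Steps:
Mul(Mul(Add(27, -10), -69), Pow(76268, -1)) = Mul(Mul(17, -69), Rational(1, 76268)) = Mul(-1173, Rational(1, 76268)) = Rational(-51, 3316)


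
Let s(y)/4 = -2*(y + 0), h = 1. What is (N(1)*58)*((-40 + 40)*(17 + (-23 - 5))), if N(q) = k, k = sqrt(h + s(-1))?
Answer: 0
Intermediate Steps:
s(y) = -8*y (s(y) = 4*(-2*(y + 0)) = 4*(-2*y) = -8*y)
k = 3 (k = sqrt(1 - 8*(-1)) = sqrt(1 + 8) = sqrt(9) = 3)
N(q) = 3
(N(1)*58)*((-40 + 40)*(17 + (-23 - 5))) = (3*58)*((-40 + 40)*(17 + (-23 - 5))) = 174*(0*(17 - 28)) = 174*(0*(-11)) = 174*0 = 0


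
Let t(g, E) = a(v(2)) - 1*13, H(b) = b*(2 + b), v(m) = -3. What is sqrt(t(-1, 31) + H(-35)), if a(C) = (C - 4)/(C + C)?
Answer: 19*sqrt(114)/6 ≈ 33.811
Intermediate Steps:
a(C) = (-4 + C)/(2*C) (a(C) = (-4 + C)/((2*C)) = (-4 + C)*(1/(2*C)) = (-4 + C)/(2*C))
t(g, E) = -71/6 (t(g, E) = (1/2)*(-4 - 3)/(-3) - 1*13 = (1/2)*(-1/3)*(-7) - 13 = 7/6 - 13 = -71/6)
sqrt(t(-1, 31) + H(-35)) = sqrt(-71/6 - 35*(2 - 35)) = sqrt(-71/6 - 35*(-33)) = sqrt(-71/6 + 1155) = sqrt(6859/6) = 19*sqrt(114)/6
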